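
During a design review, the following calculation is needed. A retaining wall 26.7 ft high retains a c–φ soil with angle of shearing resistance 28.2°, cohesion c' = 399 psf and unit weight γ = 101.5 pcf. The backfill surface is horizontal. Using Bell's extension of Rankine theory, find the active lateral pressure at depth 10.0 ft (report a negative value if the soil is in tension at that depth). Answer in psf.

-114 psf

K_a = (1 − sin φ)/(1 + sin φ) = 0.3582.
σ_a = K_a γ z − 2c√K_a = 0.3582×101.5×10.0 − 2×399×0.5985 = -114.0 psf.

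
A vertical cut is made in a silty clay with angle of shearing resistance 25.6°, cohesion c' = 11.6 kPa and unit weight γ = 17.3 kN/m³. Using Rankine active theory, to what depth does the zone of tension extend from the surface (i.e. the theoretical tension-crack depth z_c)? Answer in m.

K_a = tan²(45° − 25.6°/2) = 0.3966; √K_a = 0.6297.
The active pressure is zero where K_a γ z = 2c√K_a, so z_c = 2c/(γ√K_a) = 2×11.6/(17.3×0.6297) = 2.130 m.

2.13 m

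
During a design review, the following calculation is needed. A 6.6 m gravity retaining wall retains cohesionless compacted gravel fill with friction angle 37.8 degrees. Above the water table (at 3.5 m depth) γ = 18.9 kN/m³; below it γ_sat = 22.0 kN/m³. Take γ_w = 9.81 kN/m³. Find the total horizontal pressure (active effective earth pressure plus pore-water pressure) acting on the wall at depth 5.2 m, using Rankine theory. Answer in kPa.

37.5 kPa

K_a = (1 − sin φ)/(1 + sin φ) = 0.2400.
γ' = 22.0 − 9.81 = 12.19 kN/m³.
Effective vertical stress at 5.2 m: σ'_v = 18.9×3.5 + 12.19×1.70 = 86.87 kPa.
σ'_h = K_a σ'_v = 0.2400 × 86.87 = 20.85 kPa; u = γ_w × 1.70 = 16.68 kPa.
Total σ_h = 20.85 + 16.68 = 37.53 kPa.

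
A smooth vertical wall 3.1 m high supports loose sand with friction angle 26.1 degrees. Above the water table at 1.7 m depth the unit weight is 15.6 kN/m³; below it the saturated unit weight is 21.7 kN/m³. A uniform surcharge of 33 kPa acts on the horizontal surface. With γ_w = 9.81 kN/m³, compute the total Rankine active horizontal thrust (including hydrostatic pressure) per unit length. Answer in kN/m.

77.1 kN/m

K_a = tan²(45° − φ/2) = 0.3889.
γ' = 21.7 − 9.81 = 11.89 kN/m³. h₂ = H − d_w = 1.4 m.
σ'_h: at surface K_a·q = 12.84; at WT K_a(q+γd_w) = 23.15; at base K_a(q+γd_w+γ'h₂) = 29.62 kPa.
P₁ = ½(12.84+23.15)×1.7 = 30.59; P₂ = ½(23.15+29.62)×1.4 = 36.94; P_w = ½γ_w h₂² = 9.614.
Total = 30.59+36.94+9.614 = 77.14 kN/m.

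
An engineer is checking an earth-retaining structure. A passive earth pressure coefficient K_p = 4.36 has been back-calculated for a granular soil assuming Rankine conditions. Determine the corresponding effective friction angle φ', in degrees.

K_p = (1+sin φ)/(1−sin φ) ⇒ sin φ = (K_p − 1)/(K_p + 1) = 0.6269.
φ = arcsin(0.6269) = 38.82°.

38.8°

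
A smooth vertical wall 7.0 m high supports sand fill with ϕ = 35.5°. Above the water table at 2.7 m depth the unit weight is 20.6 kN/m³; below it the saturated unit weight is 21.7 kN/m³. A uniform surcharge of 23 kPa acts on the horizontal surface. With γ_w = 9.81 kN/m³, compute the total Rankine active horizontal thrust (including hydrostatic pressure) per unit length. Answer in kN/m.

K_a = tan²(45° − φ/2) = 0.2653.
γ' = 21.7 − 9.81 = 11.89 kN/m³. h₂ = H − d_w = 4.3 m.
σ'_h: at surface K_a·q = 6.101; at WT K_a(q+γd_w) = 20.85; at base K_a(q+γd_w+γ'h₂) = 34.42 kPa.
P₁ = ½(6.101+20.85)×2.7 = 36.39; P₂ = ½(20.85+34.42)×4.3 = 118.8; P_w = ½γ_w h₂² = 90.69.
Total = 36.39+118.8+90.69 = 245.9 kN/m.

246 kN/m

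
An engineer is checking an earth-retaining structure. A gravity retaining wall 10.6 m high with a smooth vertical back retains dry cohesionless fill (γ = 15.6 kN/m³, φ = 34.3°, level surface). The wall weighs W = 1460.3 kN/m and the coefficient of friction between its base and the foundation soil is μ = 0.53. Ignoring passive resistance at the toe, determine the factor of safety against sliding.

K_a = tan²(45° − 34.3°/2) = 0.2792.
P_a = ½K_aγH² = 0.5×0.2792×15.6×10.6² = 244.7 kN/m, acting at H/3 = 3.533 m above the base.
FS_sliding = μW / P_a = 0.53×1460.3 / 244.7 = 3.163.

3.16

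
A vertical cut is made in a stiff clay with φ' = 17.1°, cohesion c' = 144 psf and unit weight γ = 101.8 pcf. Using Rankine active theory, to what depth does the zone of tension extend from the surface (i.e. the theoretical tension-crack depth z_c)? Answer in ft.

K_a = tan²(45° − 17.1°/2) = 0.5455; √K_a = 0.7386.
The active pressure is zero where K_a γ z = 2c√K_a, so z_c = 2c/(γ√K_a) = 2×144/(101.8×0.7386) = 3.830 ft.

3.83 ft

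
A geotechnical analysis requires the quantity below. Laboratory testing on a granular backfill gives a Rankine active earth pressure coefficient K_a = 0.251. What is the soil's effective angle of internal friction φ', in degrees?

K_a = tan²(45° − φ/2) ⇒ 45° − φ/2 = arctan(√0.251) = 26.61°.
φ = 2(45° − 26.61°) = 36.78°.

36.8°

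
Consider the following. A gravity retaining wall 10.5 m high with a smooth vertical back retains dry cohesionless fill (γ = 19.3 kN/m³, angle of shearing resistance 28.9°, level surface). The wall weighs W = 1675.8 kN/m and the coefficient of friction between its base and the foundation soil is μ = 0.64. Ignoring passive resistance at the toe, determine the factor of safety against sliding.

K_a = tan²(45° − 28.9°/2) = 0.3484.
P_a = ½K_aγH² = 0.5×0.3484×19.3×10.5² = 370.6 kN/m, acting at H/3 = 3.500 m above the base.
FS_sliding = μW / P_a = 0.64×1675.8 / 370.6 = 2.894.

2.89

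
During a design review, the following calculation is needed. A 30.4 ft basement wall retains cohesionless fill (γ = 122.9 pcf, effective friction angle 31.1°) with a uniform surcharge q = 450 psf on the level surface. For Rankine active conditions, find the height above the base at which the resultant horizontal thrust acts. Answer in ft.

K_a = 0.3188.
Triangular part P₁ = ½K_aγH² = 18100 at H/3 = 10.13 ft; rectangular part P₂ = K_a q H = 4361 at H/2 = 15.20 ft.
ȳ = (P₁·10.13 + P₂·15.20)/(P₁+P₂) = 11.12 ft.

11.1 ft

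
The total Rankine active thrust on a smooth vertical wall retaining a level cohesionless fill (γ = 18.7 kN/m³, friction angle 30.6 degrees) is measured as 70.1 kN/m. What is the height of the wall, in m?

K_a = 0.3253. P_a = ½ K_a γ H² ⇒ H = √(2P_a/(K_a γ)).
H = √(2×70.1/(0.3253×18.7)) = 4.800 m.

4.80 m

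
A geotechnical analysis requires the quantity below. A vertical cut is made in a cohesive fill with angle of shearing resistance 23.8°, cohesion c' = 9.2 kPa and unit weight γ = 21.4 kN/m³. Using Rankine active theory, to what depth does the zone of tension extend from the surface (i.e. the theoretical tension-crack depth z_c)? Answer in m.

K_a = tan²(45° − 23.8°/2) = 0.4250; √K_a = 0.6519.
The active pressure is zero where K_a γ z = 2c√K_a, so z_c = 2c/(γ√K_a) = 2×9.2/(21.4×0.6519) = 1.319 m.

1.32 m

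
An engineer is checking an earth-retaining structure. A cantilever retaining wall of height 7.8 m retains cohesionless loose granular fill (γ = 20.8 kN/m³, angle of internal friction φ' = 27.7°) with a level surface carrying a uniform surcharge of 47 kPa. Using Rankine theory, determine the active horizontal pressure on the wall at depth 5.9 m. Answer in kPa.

K_a = (1 − sin φ)/(1 + sin φ) = 0.3653.
σ_v = γz + q = 20.8 × 5.9 + 47 = 169.7 kPa.
σ_h = K_a σ_v = 0.3653 × 169.7 = 62.00 kPa.

62.0 kPa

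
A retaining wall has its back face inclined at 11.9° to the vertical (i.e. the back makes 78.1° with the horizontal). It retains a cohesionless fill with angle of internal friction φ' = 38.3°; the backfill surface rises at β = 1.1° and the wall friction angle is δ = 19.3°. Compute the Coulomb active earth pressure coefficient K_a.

K_a = sin²(α+φ) / [sin²α · sin(α−δ) · (1 + √{sin(φ+δ)sin(φ−β) / (sin(α−δ)sin(α+β))})²].
With α = 78.1°, φ = 38.3°, δ = 19.3°, β = 1.1°: K_a = 0.3094.

0.309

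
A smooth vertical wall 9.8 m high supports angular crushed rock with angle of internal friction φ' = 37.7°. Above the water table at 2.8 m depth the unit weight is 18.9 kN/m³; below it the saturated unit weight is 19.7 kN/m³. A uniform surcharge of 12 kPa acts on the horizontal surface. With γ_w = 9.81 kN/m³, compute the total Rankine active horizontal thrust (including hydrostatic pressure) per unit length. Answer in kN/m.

434 kN/m

K_a = tan²(45° − φ/2) = 0.2411.
γ' = 19.7 − 9.81 = 9.890 kN/m³. h₂ = H − d_w = 7.0 m.
σ'_h: at surface K_a·q = 2.893; at WT K_a(q+γd_w) = 15.65; at base K_a(q+γd_w+γ'h₂) = 32.34 kPa.
P₁ = ½(2.893+15.65)×2.8 = 25.96; P₂ = ½(15.65+32.34)×7.0 = 168.0; P_w = ½γ_w h₂² = 240.3.
Total = 25.96+168.0+240.3 = 434.3 kN/m.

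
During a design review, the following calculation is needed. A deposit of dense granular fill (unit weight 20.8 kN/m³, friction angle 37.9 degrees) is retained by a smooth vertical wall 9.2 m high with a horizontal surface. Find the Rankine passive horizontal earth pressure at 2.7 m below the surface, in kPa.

235 kPa

K_p = (1 + sin φ)/(1 − sin φ) = 4.185.
σ_h = K_p γ z = 4.185 × 20.8 × 2.7 = 235.0 kPa.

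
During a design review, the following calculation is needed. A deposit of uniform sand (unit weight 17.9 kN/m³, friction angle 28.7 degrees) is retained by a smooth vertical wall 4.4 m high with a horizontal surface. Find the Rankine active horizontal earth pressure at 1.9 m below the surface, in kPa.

K_a = (1 − sin φ)/(1 + sin φ) = 0.3511.
σ_h = K_a γ z = 0.3511 × 17.9 × 1.9 = 11.94 kPa.

11.9 kPa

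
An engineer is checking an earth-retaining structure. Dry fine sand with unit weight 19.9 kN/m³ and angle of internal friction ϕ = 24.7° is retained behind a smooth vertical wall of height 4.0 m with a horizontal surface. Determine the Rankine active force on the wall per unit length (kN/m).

65.4 kN/m

K_a = tan²(45° − φ/2) = 0.4106.
P_a = ½ K_a γ H² = 0.5 × 0.4106 × 19.9 × 4.0² = 65.36 kN/m.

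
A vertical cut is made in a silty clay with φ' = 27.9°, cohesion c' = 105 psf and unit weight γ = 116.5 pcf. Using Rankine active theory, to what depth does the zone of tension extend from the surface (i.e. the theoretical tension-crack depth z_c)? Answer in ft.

2.99 ft

K_a = tan²(45° − 27.9°/2) = 0.3625; √K_a = 0.6020.
The active pressure is zero where K_a γ z = 2c√K_a, so z_c = 2c/(γ√K_a) = 2×105/(116.5×0.6020) = 2.994 ft.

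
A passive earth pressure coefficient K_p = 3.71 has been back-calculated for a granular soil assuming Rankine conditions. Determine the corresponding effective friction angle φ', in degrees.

K_p = (1+sin φ)/(1−sin φ) ⇒ sin φ = (K_p − 1)/(K_p + 1) = 0.5754.
φ = arcsin(0.5754) = 35.13°.

35.1°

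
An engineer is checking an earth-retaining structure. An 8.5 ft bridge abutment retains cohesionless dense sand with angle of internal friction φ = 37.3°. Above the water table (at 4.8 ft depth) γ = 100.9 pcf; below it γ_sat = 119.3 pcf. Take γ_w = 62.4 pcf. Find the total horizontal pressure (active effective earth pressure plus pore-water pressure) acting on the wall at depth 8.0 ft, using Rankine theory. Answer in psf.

363 psf

K_a = (1 − sin φ)/(1 + sin φ) = 0.2453.
γ' = 119.3 − 62.4 = 56.90 pcf.
Effective vertical stress at 8.0 ft: σ'_v = 100.9×4.8 + 56.90×3.20 = 666.4 psf.
σ'_h = K_a σ'_v = 0.2453 × 666.4 = 163.5 psf; u = γ_w × 3.20 = 199.7 psf.
Total σ_h = 163.5 + 199.7 = 363.2 psf.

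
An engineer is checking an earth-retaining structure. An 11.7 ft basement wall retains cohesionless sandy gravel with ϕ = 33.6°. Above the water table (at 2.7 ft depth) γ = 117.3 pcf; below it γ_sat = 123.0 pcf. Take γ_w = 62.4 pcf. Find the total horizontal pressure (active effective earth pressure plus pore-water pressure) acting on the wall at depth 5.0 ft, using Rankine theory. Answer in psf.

K_a = (1 − sin φ)/(1 + sin φ) = 0.2875.
γ' = 123.0 − 62.4 = 60.60 pcf.
Effective vertical stress at 5.0 ft: σ'_v = 117.3×2.7 + 60.60×2.30 = 456.1 psf.
σ'_h = K_a σ'_v = 0.2875 × 456.1 = 131.1 psf; u = γ_w × 2.30 = 143.5 psf.
Total σ_h = 131.1 + 143.5 = 274.6 psf.

275 psf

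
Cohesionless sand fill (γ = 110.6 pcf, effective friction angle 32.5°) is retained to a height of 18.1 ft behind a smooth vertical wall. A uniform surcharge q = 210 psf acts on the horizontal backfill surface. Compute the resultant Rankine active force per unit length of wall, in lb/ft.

K_a = tan²(45° − φ/2) = 0.3010.
Soil triangle: ½ K_a γ H² = 0.5×0.3010×110.6×18.1² = 5453 lb/ft.
Surcharge rectangle: K_a q H = 0.3010×210×18.1 = 1144 lb/ft.
Total = 5453 + 1144 = 6597 lb/ft.

6600 lb/ft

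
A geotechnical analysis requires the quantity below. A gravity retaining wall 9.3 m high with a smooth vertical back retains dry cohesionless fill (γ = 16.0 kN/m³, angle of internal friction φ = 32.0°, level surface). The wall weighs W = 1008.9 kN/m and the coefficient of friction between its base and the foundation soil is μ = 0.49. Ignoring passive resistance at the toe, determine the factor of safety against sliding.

K_a = tan²(45° − 32.0°/2) = 0.3073.
P_a = ½K_aγH² = 0.5×0.3073×16.0×9.3² = 212.6 kN/m, acting at H/3 = 3.100 m above the base.
FS_sliding = μW / P_a = 0.49×1008.9 / 212.6 = 2.325.

2.33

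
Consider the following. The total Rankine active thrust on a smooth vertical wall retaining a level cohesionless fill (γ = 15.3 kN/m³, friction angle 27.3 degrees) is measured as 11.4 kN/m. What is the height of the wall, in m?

2.00 m

K_a = 0.3711. P_a = ½ K_a γ H² ⇒ H = √(2P_a/(K_a γ)).
H = √(2×11.4/(0.3711×15.3)) = 2.004 m.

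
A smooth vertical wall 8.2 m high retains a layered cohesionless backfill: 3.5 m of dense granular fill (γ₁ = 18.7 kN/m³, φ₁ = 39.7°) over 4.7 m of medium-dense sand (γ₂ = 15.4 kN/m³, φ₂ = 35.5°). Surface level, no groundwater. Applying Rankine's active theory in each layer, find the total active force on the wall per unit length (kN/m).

152 kN/m

K_a1 = tan²(45°−39.7°/2) = 0.2204; K_a2 = tan²(45°−35.5°/2) = 0.2653.
Layer 1: σ at base = K_a1 γ₁ h₁ = 14.43 kPa; P₁ = ½×14.43×3.5 = 25.25.
Layer 2: σ_v at top = γ₁h₁ = 65.45; σ_h top = K_a2×65.45 = 17.36; σ_h base = K_a2×(65.45+15.4×4.7) = 36.56.
P₂ = ½(17.36+36.56)×4.7 = 126.7. Total P_a = 25.25+126.7 = 152.0 kN/m.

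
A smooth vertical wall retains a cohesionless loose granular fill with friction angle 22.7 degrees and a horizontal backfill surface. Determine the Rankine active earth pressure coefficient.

K_a = tan²(45° − φ/2) = tan²(33.65°) = 0.4431.

0.443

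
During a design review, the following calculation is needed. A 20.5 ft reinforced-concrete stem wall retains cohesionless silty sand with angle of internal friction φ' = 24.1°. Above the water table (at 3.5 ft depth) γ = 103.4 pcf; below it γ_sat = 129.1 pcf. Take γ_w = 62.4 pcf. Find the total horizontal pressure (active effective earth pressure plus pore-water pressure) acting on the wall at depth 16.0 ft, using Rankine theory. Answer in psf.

1280 psf

K_a = (1 − sin φ)/(1 + sin φ) = 0.4201.
γ' = 129.1 − 62.4 = 66.70 pcf.
Effective vertical stress at 16.0 ft: σ'_v = 103.4×3.5 + 66.70×12.5 = 1196 psf.
σ'_h = K_a σ'_v = 0.4201 × 1196 = 502.3 psf; u = γ_w × 12.5 = 780.0 psf.
Total σ_h = 502.3 + 780.0 = 1282 psf.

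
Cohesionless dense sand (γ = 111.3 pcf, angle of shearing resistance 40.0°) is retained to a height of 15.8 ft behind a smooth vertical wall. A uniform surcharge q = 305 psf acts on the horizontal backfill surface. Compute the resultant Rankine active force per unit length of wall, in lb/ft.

4070 lb/ft

K_a = tan²(45° − φ/2) = 0.2174.
Soil triangle: ½ K_a γ H² = 0.5×0.2174×111.3×15.8² = 3021 lb/ft.
Surcharge rectangle: K_a q H = 0.2174×305×15.8 = 1048 lb/ft.
Total = 3021 + 1048 = 4069 lb/ft.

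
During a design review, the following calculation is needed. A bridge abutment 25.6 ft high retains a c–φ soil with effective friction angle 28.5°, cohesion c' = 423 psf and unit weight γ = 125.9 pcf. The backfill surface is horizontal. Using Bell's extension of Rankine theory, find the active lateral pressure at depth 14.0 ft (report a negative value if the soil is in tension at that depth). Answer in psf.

K_a = (1 − sin φ)/(1 + sin φ) = 0.3540.
σ_a = K_a γ z − 2c√K_a = 0.3540×125.9×14.0 − 2×423×0.5949 = 120.6 psf.

121 psf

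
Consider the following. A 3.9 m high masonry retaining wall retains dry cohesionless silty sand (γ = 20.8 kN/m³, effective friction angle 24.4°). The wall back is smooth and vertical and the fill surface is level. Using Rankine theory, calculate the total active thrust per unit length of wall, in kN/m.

65.7 kN/m

K_a = tan²(45° − φ/2) = 0.4153.
P_a = ½ K_a γ H² = 0.5 × 0.4153 × 20.8 × 3.9² = 65.70 kN/m.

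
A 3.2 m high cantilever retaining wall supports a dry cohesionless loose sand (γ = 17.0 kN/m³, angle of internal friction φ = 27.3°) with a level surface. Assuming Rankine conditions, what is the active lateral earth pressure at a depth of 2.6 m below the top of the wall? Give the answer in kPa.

K_a = (1 − sin φ)/(1 + sin φ) = 0.3711.
σ_h = K_a γ z = 0.3711 × 17.0 × 2.6 = 16.40 kPa.

16.4 kPa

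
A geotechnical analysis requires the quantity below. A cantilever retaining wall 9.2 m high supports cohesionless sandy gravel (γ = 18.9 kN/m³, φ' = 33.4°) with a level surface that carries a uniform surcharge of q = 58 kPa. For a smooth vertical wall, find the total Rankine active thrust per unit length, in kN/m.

387 kN/m

K_a = tan²(45° − φ/2) = 0.2899.
Soil triangle: ½ K_a γ H² = 0.5×0.2899×18.9×9.2² = 231.9 kN/m.
Surcharge rectangle: K_a q H = 0.2899×58×9.2 = 154.7 kN/m.
Total = 231.9 + 154.7 = 386.6 kN/m.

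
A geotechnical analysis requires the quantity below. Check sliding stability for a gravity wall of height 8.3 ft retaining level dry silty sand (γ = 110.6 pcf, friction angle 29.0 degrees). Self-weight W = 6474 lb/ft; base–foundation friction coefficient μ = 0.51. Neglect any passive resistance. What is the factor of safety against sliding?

2.50

K_a = tan²(45° − 29.0°/2) = 0.3470.
P_a = ½K_aγH² = 0.5×0.3470×110.6×8.3² = 1322 lb/ft, acting at H/3 = 2.767 ft above the base.
FS_sliding = μW / P_a = 0.51×6474 / 1322 = 2.498.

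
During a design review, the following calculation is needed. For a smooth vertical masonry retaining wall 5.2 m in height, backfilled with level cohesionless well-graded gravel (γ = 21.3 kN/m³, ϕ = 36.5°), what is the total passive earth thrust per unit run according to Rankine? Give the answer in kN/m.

1130 kN/m

K_p = tan²(45° + φ/2) = 3.936.
P_p = ½ K_p γ H² = 0.5 × 3.936 × 21.3 × 5.2² = 1134 kN/m.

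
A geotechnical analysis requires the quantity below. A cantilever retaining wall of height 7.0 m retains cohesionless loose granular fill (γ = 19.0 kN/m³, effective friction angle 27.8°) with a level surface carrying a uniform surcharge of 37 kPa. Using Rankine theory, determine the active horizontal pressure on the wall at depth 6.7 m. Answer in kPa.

59.8 kPa

K_a = (1 − sin φ)/(1 + sin φ) = 0.3639.
σ_v = γz + q = 19.0 × 6.7 + 37 = 164.3 kPa.
σ_h = K_a σ_v = 0.3639 × 164.3 = 59.79 kPa.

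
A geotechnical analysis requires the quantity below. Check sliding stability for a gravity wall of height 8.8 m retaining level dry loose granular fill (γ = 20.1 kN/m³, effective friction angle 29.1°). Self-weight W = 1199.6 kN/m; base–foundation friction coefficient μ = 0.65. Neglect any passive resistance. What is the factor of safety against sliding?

2.90

K_a = tan²(45° − 29.1°/2) = 0.3456.
P_a = ½K_aγH² = 0.5×0.3456×20.1×8.8² = 269.0 kN/m, acting at H/3 = 2.933 m above the base.
FS_sliding = μW / P_a = 0.65×1199.6 / 269.0 = 2.899.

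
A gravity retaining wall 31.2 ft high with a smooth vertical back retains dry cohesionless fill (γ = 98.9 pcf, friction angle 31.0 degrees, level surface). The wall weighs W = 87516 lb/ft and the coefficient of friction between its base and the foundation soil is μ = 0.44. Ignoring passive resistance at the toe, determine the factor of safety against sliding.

2.50

K_a = tan²(45° − 31.0°/2) = 0.3201.
P_a = ½K_aγH² = 0.5×0.3201×98.9×31.2² = 15410 lb/ft, acting at H/3 = 10.40 ft above the base.
FS_sliding = μW / P_a = 0.44×87516 / 15410 = 2.499.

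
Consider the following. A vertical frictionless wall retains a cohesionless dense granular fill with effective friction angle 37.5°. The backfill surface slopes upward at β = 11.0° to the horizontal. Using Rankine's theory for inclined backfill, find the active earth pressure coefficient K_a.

K_a = cos β · (cos β − √(cos²β − cos²φ)) / (cos β + √(cos²β − cos²φ)).
cos β = 0.9816, cos φ = 0.7934, √(cos²β − cos²φ) = 0.5781.
K_a = 0.9816 × (0.9816 − 0.5781)/(0.9816 + 0.5781) = 0.2540.

0.254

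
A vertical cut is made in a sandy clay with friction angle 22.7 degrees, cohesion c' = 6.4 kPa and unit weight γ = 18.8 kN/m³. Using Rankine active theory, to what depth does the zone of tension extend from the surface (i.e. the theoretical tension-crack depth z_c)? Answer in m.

1.02 m

K_a = tan²(45° − 22.7°/2) = 0.4431; √K_a = 0.6657.
The active pressure is zero where K_a γ z = 2c√K_a, so z_c = 2c/(γ√K_a) = 2×6.4/(18.8×0.6657) = 1.023 m.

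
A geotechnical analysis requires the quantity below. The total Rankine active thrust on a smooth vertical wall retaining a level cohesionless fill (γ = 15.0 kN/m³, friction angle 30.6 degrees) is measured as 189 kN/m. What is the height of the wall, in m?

8.80 m

K_a = 0.3253. P_a = ½ K_a γ H² ⇒ H = √(2P_a/(K_a γ)).
H = √(2×189/(0.3253×15.0)) = 8.801 m.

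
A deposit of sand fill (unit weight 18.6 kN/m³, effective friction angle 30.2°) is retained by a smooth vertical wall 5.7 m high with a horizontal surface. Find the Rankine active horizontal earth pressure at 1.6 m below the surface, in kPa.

K_a = (1 − sin φ)/(1 + sin φ) = 0.3307.
σ_h = K_a γ z = 0.3307 × 18.6 × 1.6 = 9.840 kPa.

9.84 kPa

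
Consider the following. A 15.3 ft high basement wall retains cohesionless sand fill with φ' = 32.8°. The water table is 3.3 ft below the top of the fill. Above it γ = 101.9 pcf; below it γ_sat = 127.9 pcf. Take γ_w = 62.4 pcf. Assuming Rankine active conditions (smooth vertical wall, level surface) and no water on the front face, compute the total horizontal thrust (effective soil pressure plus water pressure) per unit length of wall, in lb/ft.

K_a = tan²(45° − φ/2) = 0.2973.
γ' = 127.9 − 62.4 = 65.50 pcf. Depth below WT = 12.0 ft.
σ'_h at WT = K_a γ d_w = 99.96 psf; at base = 99.96 + K_a γ' × 12.0 = 333.6 psf.
P₁ (0–3.3 ft) = ½×99.96×3.3 = 164.9. P₂ (3.3–15.3 ft) = ½(99.96+333.6)×12.0 = 2601.
P_w = ½ γ_w h₂² = 0.5×62.4×12.0² = 4493. Total = 164.9+2601+4493 = 7259 lb/ft.

7260 lb/ft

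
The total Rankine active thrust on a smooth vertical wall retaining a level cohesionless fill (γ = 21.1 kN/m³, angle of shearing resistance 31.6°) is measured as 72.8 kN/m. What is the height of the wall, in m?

K_a = 0.3123. P_a = ½ K_a γ H² ⇒ H = √(2P_a/(K_a γ)).
H = √(2×72.8/(0.3123×21.1)) = 4.700 m.

4.70 m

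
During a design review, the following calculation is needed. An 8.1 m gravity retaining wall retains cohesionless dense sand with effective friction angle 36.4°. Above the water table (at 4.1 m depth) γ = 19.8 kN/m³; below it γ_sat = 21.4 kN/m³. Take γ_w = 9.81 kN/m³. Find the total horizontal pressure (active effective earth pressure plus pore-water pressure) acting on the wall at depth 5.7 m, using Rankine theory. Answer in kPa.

K_a = (1 − sin φ)/(1 + sin φ) = 0.2552.
γ' = 21.4 − 9.81 = 11.59 kN/m³.
Effective vertical stress at 5.7 m: σ'_v = 19.8×4.1 + 11.59×1.60 = 99.72 kPa.
σ'_h = K_a σ'_v = 0.2552 × 99.72 = 25.45 kPa; u = γ_w × 1.60 = 15.70 kPa.
Total σ_h = 25.45 + 15.70 = 41.14 kPa.

41.1 kPa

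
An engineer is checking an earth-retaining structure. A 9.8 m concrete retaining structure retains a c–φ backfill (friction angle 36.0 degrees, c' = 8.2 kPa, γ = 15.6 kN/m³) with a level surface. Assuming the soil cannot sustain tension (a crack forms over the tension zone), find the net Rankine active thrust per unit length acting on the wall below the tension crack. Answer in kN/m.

K_a = 0.2596; √K_a = 0.5095.
Tension-crack depth z_c = 2c/(γ√K_a) = 2×8.2/(15.6×0.5095) = 2.063 m.
σ_a at base = K_a γ H − 2c√K_a = 0.2596×15.6×9.8 − 2×8.2×0.5095 = 31.33 kPa.
P_a = ½ × 31.33 × (H − z_c) = 0.5×31.33×7.737 = 121.2 kN/m.

121 kN/m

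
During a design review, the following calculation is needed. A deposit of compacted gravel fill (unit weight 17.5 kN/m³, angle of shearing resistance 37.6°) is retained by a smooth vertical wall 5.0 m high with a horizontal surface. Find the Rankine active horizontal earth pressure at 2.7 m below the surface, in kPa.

11.4 kPa

K_a = (1 − sin φ)/(1 + sin φ) = 0.2421.
σ_h = K_a γ z = 0.2421 × 17.5 × 2.7 = 11.44 kPa.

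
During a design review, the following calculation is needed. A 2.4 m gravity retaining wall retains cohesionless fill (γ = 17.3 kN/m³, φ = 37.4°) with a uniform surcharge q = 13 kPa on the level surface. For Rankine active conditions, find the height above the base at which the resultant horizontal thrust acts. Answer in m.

0.954 m

K_a = 0.2443.
Triangular part P₁ = ½K_aγH² = 12.17 at H/3 = 0.8000 m; rectangular part P₂ = K_a q H = 7.621 at H/2 = 1.200 m.
ȳ = (P₁·0.8000 + P₂·1.200)/(P₁+P₂) = 0.9540 m.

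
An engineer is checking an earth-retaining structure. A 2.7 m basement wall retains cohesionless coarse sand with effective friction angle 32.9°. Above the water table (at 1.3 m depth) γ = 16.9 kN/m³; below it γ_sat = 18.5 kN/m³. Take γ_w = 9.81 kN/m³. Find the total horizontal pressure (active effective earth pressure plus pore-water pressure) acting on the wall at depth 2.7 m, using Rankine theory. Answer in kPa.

23.8 kPa

K_a = (1 − sin φ)/(1 + sin φ) = 0.2960.
γ' = 18.5 − 9.81 = 8.690 kN/m³.
Effective vertical stress at 2.7 m: σ'_v = 16.9×1.3 + 8.690×1.40 = 34.14 kPa.
σ'_h = K_a σ'_v = 0.2960 × 34.14 = 10.11 kPa; u = γ_w × 1.40 = 13.73 kPa.
Total σ_h = 10.11 + 13.73 = 23.84 kPa.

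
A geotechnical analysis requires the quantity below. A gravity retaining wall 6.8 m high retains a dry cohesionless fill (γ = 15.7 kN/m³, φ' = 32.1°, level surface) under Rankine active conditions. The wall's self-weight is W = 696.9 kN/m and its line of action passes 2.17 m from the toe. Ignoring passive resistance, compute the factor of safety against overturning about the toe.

6.01

K_a = tan²(45° − 32.1°/2) = 0.3060.
P_a = ½K_aγH² = 0.5×0.3060×15.7×6.8² = 111.1 kN/m, acting at H/3 = 2.267 m above the base.
Overturning moment M_o = P_a × H/3 = 111.1 × 2.267 = 251.8.
Resisting moment M_r = W × 2.17 = 696.9 × 2.17 = 1512.
FS_overturning = M_r/M_o = 1512/251.8 = 6.007.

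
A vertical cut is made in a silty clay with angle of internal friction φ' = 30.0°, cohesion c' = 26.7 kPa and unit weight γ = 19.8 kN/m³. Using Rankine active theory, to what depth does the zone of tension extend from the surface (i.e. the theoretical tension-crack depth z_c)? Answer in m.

4.67 m

K_a = tan²(45° − 30.0°/2) = 0.3333; √K_a = 0.5774.
The active pressure is zero where K_a γ z = 2c√K_a, so z_c = 2c/(γ√K_a) = 2×26.7/(19.8×0.5774) = 4.671 m.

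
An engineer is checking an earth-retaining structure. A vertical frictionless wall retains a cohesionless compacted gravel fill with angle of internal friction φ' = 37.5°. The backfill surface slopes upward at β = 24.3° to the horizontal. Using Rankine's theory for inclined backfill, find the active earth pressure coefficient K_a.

K_a = cos β · (cos β − √(cos²β − cos²φ)) / (cos β + √(cos²β − cos²φ)).
cos β = 0.9114, cos φ = 0.7934, √(cos²β − cos²φ) = 0.4486.
K_a = 0.9114 × (0.9114 − 0.4486)/(0.9114 + 0.4486) = 0.3101.

0.310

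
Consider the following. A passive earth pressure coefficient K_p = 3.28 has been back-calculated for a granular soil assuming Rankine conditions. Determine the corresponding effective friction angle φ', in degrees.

K_p = (1+sin φ)/(1−sin φ) ⇒ sin φ = (K_p − 1)/(K_p + 1) = 0.5327.
φ = arcsin(0.5327) = 32.19°.

32.2°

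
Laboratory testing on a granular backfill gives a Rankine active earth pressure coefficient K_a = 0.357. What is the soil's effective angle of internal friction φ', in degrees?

28.3°

K_a = tan²(45° − φ/2) ⇒ 45° − φ/2 = arctan(√0.357) = 30.86°.
φ = 2(45° − 30.86°) = 28.28°.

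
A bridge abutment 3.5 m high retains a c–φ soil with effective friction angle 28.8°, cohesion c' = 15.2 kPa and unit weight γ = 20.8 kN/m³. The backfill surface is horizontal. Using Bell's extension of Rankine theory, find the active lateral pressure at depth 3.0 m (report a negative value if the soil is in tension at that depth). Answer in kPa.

K_a = (1 − sin φ)/(1 + sin φ) = 0.3498.
σ_a = K_a γ z − 2c√K_a = 0.3498×20.8×3.0 − 2×15.2×0.5914 = 3.846 kPa.

3.85 kPa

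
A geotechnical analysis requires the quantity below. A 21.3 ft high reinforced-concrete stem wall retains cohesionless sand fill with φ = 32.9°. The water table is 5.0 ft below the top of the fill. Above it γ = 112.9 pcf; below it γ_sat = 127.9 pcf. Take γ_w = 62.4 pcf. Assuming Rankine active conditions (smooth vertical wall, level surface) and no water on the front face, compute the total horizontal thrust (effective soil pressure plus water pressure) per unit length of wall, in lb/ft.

14000 lb/ft

K_a = tan²(45° − φ/2) = 0.2960.
γ' = 127.9 − 62.4 = 65.50 pcf. Depth below WT = 16.3 ft.
σ'_h at WT = K_a γ d_w = 167.1 psf; at base = 167.1 + K_a γ' × 16.3 = 483.2 psf.
P₁ (0–5.0 ft) = ½×167.1×5.0 = 417.8. P₂ (5.0–21.3 ft) = ½(167.1+483.2)×16.3 = 5300.
P_w = ½ γ_w h₂² = 0.5×62.4×16.3² = 8290. Total = 417.8+5300+8290 = 14010 lb/ft.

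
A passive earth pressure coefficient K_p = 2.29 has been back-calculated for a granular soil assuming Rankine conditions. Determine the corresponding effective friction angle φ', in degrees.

K_p = (1+sin φ)/(1−sin φ) ⇒ sin φ = (K_p − 1)/(K_p + 1) = 0.3921.
φ = arcsin(0.3921) = 23.09°.

23.1°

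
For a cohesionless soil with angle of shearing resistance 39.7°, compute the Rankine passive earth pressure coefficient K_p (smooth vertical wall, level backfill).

K_p = (1 + sin φ)/(1 − sin φ) = tan²(45° + 39.7°/2) = 4.537.

4.54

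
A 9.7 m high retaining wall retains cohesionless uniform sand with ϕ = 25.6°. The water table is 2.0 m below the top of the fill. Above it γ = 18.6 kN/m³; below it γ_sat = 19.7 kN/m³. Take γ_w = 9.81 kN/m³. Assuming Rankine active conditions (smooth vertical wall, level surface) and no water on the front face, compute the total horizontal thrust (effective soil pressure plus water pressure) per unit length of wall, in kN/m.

K_a = tan²(45° − φ/2) = 0.3966.
γ' = 19.7 − 9.81 = 9.890 kN/m³. Depth below WT = 7.7 m.
σ'_h at WT = K_a γ d_w = 14.75 kPa; at base = 14.75 + K_a γ' × 7.7 = 44.95 kPa.
P₁ (0–2.0 m) = ½×14.75×2.0 = 14.75. P₂ (2.0–9.7 m) = ½(14.75+44.95)×7.7 = 229.9.
P_w = ½ γ_w h₂² = 0.5×9.81×7.7² = 290.8. Total = 14.75+229.9+290.8 = 535.4 kN/m.

535 kN/m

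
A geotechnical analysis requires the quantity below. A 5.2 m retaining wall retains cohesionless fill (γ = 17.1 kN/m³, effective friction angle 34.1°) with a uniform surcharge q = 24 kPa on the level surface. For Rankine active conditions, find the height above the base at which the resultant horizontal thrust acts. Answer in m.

K_a = 0.2815.
Triangular part P₁ = ½K_aγH² = 65.09 at H/3 = 1.733 m; rectangular part P₂ = K_a q H = 35.13 at H/2 = 2.600 m.
ȳ = (P₁·1.733 + P₂·2.600)/(P₁+P₂) = 2.037 m.

2.04 m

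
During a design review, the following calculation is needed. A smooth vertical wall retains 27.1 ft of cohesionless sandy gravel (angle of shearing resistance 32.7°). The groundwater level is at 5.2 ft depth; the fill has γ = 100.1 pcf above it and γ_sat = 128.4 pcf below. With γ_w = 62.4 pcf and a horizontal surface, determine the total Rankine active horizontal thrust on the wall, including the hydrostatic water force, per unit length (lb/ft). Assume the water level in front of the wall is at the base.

23500 lb/ft

K_a = tan²(45° − φ/2) = 0.2985.
γ' = 128.4 − 62.4 = 66.00 pcf. Depth below WT = 21.9 ft.
σ'_h at WT = K_a γ d_w = 155.4 psf; at base = 155.4 + K_a γ' × 21.9 = 586.8 psf.
P₁ (0–5.2 ft) = ½×155.4×5.2 = 404.0. P₂ (5.2–27.1 ft) = ½(155.4+586.8)×21.9 = 8127.
P_w = ½ γ_w h₂² = 0.5×62.4×21.9² = 14960. Total = 404.0+8127+14960 = 23490 lb/ft.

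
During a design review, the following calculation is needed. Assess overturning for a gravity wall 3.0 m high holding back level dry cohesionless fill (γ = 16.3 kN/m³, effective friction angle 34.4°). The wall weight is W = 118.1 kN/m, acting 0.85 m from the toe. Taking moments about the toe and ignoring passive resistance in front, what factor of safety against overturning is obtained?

4.92

K_a = tan²(45° − 34.4°/2) = 0.2780.
P_a = ½K_aγH² = 0.5×0.2780×16.3×3.0² = 20.39 kN/m, acting at H/3 = 1.000 m above the base.
Overturning moment M_o = P_a × H/3 = 20.39 × 1.000 = 20.39.
Resisting moment M_r = W × 0.85 = 118.1 × 0.85 = 100.4.
FS_overturning = M_r/M_o = 100.4/20.39 = 4.923.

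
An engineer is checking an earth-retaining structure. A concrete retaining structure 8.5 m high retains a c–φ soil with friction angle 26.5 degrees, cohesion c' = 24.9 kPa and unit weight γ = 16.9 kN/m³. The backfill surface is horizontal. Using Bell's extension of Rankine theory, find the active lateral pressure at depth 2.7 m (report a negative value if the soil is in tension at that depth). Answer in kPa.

-13.3 kPa

K_a = (1 − sin φ)/(1 + sin φ) = 0.3829.
σ_a = K_a γ z − 2c√K_a = 0.3829×16.9×2.7 − 2×24.9×0.6188 = -13.34 kPa.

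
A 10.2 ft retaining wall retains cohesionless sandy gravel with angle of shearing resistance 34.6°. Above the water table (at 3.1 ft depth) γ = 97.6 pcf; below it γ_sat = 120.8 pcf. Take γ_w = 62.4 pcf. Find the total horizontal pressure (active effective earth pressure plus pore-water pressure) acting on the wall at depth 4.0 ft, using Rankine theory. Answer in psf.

154 psf

K_a = (1 − sin φ)/(1 + sin φ) = 0.2756.
γ' = 120.8 − 62.4 = 58.40 pcf.
Effective vertical stress at 4.0 ft: σ'_v = 97.6×3.1 + 58.40×0.900 = 355.1 psf.
σ'_h = K_a σ'_v = 0.2756 × 355.1 = 97.88 psf; u = γ_w × 0.900 = 56.16 psf.
Total σ_h = 97.88 + 56.16 = 154.0 psf.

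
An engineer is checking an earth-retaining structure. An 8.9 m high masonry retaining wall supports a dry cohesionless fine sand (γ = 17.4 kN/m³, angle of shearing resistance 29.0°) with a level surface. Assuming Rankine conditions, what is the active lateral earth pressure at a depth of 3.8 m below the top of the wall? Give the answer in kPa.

22.9 kPa

K_a = (1 − sin φ)/(1 + sin φ) = 0.3470.
σ_h = K_a γ z = 0.3470 × 17.4 × 3.8 = 22.94 kPa.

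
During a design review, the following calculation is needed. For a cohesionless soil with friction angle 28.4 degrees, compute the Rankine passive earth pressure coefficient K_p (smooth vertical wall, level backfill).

2.81

K_p = (1 + sin φ)/(1 − sin φ) = tan²(45° + 28.4°/2) = 2.814.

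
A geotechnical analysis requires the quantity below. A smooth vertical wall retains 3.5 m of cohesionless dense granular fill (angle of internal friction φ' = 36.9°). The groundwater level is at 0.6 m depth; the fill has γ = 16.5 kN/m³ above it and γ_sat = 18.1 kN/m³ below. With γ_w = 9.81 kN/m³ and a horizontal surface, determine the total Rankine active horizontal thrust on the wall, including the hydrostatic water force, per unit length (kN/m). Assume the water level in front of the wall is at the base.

K_a = tan²(45° − φ/2) = 0.2497.
γ' = 18.1 − 9.81 = 8.290 kN/m³. Depth below WT = 2.9 m.
σ'_h at WT = K_a γ d_w = 2.472 kPa; at base = 2.472 + K_a γ' × 2.9 = 8.474 kPa.
P₁ (0–0.6 m) = ½×2.472×0.6 = 0.7415. P₂ (0.6–3.5 m) = ½(2.472+8.474)×2.9 = 15.87.
P_w = ½ γ_w h₂² = 0.5×9.81×2.9² = 41.25. Total = 0.7415+15.87+41.25 = 57.86 kN/m.

57.9 kN/m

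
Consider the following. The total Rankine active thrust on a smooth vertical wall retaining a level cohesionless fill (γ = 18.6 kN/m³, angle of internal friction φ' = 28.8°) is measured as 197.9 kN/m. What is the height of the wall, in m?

K_a = 0.3498. P_a = ½ K_a γ H² ⇒ H = √(2P_a/(K_a γ)).
H = √(2×197.9/(0.3498×18.6)) = 7.800 m.

7.80 m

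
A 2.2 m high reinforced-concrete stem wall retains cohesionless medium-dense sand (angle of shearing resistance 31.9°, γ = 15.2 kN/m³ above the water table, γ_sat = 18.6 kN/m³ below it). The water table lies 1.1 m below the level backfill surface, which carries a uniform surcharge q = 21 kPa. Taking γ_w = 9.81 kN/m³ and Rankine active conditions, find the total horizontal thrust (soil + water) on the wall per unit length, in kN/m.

K_a = tan²(45° − φ/2) = 0.3085.
γ' = 18.6 − 9.81 = 8.790 kN/m³. h₂ = H − d_w = 1.1 m.
σ'_h: at surface K_a·q = 6.479; at WT K_a(q+γd_w) = 11.64; at base K_a(q+γd_w+γ'h₂) = 14.62 kPa.
P₁ = ½(6.479+11.64)×1.1 = 9.964; P₂ = ½(11.64+14.62)×1.1 = 14.44; P_w = ½γ_w h₂² = 5.935.
Total = 9.964+14.44+5.935 = 30.34 kN/m.

30.3 kN/m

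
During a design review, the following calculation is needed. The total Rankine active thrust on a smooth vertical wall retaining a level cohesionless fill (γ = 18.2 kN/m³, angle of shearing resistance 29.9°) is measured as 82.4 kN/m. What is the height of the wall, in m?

K_a = 0.3347. P_a = ½ K_a γ H² ⇒ H = √(2P_a/(K_a γ)).
H = √(2×82.4/(0.3347×18.2)) = 5.202 m.

5.20 m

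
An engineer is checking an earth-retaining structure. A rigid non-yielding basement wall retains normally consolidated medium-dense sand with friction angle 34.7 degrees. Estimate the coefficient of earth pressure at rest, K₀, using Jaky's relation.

K₀ = 1 − sin φ' = 1 − sin 34.7° = 0.4307.

0.431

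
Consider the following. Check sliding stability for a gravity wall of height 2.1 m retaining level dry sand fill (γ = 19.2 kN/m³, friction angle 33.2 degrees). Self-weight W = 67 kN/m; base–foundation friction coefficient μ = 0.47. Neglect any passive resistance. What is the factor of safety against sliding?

K_a = tan²(45° − 33.2°/2) = 0.2924.
P_a = ½K_aγH² = 0.5×0.2924×19.2×2.1² = 12.38 kN/m, acting at H/3 = 0.7000 m above the base.
FS_sliding = μW / P_a = 0.47×67 / 12.38 = 2.544.

2.54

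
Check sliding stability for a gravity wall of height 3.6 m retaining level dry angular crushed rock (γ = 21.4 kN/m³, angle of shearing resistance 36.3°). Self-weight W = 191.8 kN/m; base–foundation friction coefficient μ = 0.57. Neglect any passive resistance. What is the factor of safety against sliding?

K_a = tan²(45° − 36.3°/2) = 0.2563.
P_a = ½K_aγH² = 0.5×0.2563×21.4×3.6² = 35.54 kN/m, acting at H/3 = 1.200 m above the base.
FS_sliding = μW / P_a = 0.57×191.8 / 35.54 = 3.076.

3.08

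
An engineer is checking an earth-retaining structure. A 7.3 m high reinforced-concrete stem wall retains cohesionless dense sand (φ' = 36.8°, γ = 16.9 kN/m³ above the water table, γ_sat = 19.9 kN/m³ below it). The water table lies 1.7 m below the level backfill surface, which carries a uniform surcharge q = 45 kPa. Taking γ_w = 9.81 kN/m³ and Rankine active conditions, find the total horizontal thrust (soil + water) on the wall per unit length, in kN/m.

322 kN/m

K_a = tan²(45° − φ/2) = 0.2508.
γ' = 19.9 − 9.81 = 10.09 kN/m³. h₂ = H − d_w = 5.6 m.
σ'_h: at surface K_a·q = 11.28; at WT K_a(q+γd_w) = 18.49; at base K_a(q+γd_w+γ'h₂) = 32.66 kPa.
P₁ = ½(11.28+18.49)×1.7 = 25.31; P₂ = ½(18.49+32.66)×5.6 = 143.2; P_w = ½γ_w h₂² = 153.8.
Total = 25.31+143.2+153.8 = 322.3 kN/m.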